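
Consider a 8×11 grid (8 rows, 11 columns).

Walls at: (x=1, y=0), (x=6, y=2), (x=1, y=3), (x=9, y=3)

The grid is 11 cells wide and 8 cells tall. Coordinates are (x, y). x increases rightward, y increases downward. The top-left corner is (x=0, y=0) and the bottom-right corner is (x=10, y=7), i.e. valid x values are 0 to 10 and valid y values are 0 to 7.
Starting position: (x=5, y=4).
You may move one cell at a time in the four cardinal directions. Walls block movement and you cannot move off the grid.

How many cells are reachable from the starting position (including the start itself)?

Answer: Reachable cells: 84

Derivation:
BFS flood-fill from (x=5, y=4):
  Distance 0: (x=5, y=4)
  Distance 1: (x=5, y=3), (x=4, y=4), (x=6, y=4), (x=5, y=5)
  Distance 2: (x=5, y=2), (x=4, y=3), (x=6, y=3), (x=3, y=4), (x=7, y=4), (x=4, y=5), (x=6, y=5), (x=5, y=6)
  Distance 3: (x=5, y=1), (x=4, y=2), (x=3, y=3), (x=7, y=3), (x=2, y=4), (x=8, y=4), (x=3, y=5), (x=7, y=5), (x=4, y=6), (x=6, y=6), (x=5, y=7)
  Distance 4: (x=5, y=0), (x=4, y=1), (x=6, y=1), (x=3, y=2), (x=7, y=2), (x=2, y=3), (x=8, y=3), (x=1, y=4), (x=9, y=4), (x=2, y=5), (x=8, y=5), (x=3, y=6), (x=7, y=6), (x=4, y=7), (x=6, y=7)
  Distance 5: (x=4, y=0), (x=6, y=0), (x=3, y=1), (x=7, y=1), (x=2, y=2), (x=8, y=2), (x=0, y=4), (x=10, y=4), (x=1, y=5), (x=9, y=5), (x=2, y=6), (x=8, y=6), (x=3, y=7), (x=7, y=7)
  Distance 6: (x=3, y=0), (x=7, y=0), (x=2, y=1), (x=8, y=1), (x=1, y=2), (x=9, y=2), (x=0, y=3), (x=10, y=3), (x=0, y=5), (x=10, y=5), (x=1, y=6), (x=9, y=6), (x=2, y=7), (x=8, y=7)
  Distance 7: (x=2, y=0), (x=8, y=0), (x=1, y=1), (x=9, y=1), (x=0, y=2), (x=10, y=2), (x=0, y=6), (x=10, y=6), (x=1, y=7), (x=9, y=7)
  Distance 8: (x=9, y=0), (x=0, y=1), (x=10, y=1), (x=0, y=7), (x=10, y=7)
  Distance 9: (x=0, y=0), (x=10, y=0)
Total reachable: 84 (grid has 84 open cells total)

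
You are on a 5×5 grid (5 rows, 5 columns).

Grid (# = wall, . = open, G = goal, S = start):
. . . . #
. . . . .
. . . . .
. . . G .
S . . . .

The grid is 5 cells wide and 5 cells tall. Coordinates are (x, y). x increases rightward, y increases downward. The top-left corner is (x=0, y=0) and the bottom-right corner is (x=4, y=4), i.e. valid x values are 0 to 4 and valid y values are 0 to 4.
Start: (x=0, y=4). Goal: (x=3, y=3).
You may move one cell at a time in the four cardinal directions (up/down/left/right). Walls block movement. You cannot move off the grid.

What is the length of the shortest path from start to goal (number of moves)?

Answer: Shortest path length: 4

Derivation:
BFS from (x=0, y=4) until reaching (x=3, y=3):
  Distance 0: (x=0, y=4)
  Distance 1: (x=0, y=3), (x=1, y=4)
  Distance 2: (x=0, y=2), (x=1, y=3), (x=2, y=4)
  Distance 3: (x=0, y=1), (x=1, y=2), (x=2, y=3), (x=3, y=4)
  Distance 4: (x=0, y=0), (x=1, y=1), (x=2, y=2), (x=3, y=3), (x=4, y=4)  <- goal reached here
One shortest path (4 moves): (x=0, y=4) -> (x=1, y=4) -> (x=2, y=4) -> (x=3, y=4) -> (x=3, y=3)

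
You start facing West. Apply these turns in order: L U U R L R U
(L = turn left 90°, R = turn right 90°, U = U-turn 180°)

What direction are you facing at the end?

Answer: Final heading: East

Derivation:
Start: West
  L (left (90° counter-clockwise)) -> South
  U (U-turn (180°)) -> North
  U (U-turn (180°)) -> South
  R (right (90° clockwise)) -> West
  L (left (90° counter-clockwise)) -> South
  R (right (90° clockwise)) -> West
  U (U-turn (180°)) -> East
Final: East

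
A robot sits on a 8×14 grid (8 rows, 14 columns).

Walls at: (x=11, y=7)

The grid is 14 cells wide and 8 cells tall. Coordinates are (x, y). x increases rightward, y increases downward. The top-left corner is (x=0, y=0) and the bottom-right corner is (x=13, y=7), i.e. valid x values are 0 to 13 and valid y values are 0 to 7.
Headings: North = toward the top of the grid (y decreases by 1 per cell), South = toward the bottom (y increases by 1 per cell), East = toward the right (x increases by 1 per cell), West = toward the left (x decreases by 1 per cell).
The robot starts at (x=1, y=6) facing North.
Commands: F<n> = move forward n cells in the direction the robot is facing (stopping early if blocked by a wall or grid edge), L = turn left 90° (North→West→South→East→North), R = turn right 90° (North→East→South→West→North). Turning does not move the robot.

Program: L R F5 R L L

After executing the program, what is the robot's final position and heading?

Answer: Final position: (x=1, y=1), facing West

Derivation:
Start: (x=1, y=6), facing North
  L: turn left, now facing West
  R: turn right, now facing North
  F5: move forward 5, now at (x=1, y=1)
  R: turn right, now facing East
  L: turn left, now facing North
  L: turn left, now facing West
Final: (x=1, y=1), facing West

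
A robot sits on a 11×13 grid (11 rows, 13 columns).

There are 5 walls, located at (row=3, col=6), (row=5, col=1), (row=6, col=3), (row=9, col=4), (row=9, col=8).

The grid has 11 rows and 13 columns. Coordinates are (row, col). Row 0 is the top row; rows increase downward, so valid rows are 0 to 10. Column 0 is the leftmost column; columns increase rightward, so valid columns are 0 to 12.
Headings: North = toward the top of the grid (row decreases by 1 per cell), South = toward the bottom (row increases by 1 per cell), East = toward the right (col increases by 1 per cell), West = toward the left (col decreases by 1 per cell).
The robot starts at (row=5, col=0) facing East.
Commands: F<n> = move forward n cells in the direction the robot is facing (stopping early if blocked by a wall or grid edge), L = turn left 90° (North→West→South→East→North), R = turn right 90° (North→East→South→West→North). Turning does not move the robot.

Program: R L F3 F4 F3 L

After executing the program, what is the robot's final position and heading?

Start: (row=5, col=0), facing East
  R: turn right, now facing South
  L: turn left, now facing East
  F3: move forward 0/3 (blocked), now at (row=5, col=0)
  F4: move forward 0/4 (blocked), now at (row=5, col=0)
  F3: move forward 0/3 (blocked), now at (row=5, col=0)
  L: turn left, now facing North
Final: (row=5, col=0), facing North

Answer: Final position: (row=5, col=0), facing North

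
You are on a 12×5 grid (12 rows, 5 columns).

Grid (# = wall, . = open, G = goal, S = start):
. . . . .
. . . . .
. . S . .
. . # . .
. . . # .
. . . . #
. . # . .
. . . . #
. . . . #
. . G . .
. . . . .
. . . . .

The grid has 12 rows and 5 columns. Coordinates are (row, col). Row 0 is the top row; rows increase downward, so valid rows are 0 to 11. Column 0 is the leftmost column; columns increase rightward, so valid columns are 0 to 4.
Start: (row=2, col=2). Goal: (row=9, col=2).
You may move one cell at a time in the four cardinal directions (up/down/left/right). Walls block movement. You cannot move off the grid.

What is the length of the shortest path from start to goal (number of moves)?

BFS from (row=2, col=2) until reaching (row=9, col=2):
  Distance 0: (row=2, col=2)
  Distance 1: (row=1, col=2), (row=2, col=1), (row=2, col=3)
  Distance 2: (row=0, col=2), (row=1, col=1), (row=1, col=3), (row=2, col=0), (row=2, col=4), (row=3, col=1), (row=3, col=3)
  Distance 3: (row=0, col=1), (row=0, col=3), (row=1, col=0), (row=1, col=4), (row=3, col=0), (row=3, col=4), (row=4, col=1)
  Distance 4: (row=0, col=0), (row=0, col=4), (row=4, col=0), (row=4, col=2), (row=4, col=4), (row=5, col=1)
  Distance 5: (row=5, col=0), (row=5, col=2), (row=6, col=1)
  Distance 6: (row=5, col=3), (row=6, col=0), (row=7, col=1)
  Distance 7: (row=6, col=3), (row=7, col=0), (row=7, col=2), (row=8, col=1)
  Distance 8: (row=6, col=4), (row=7, col=3), (row=8, col=0), (row=8, col=2), (row=9, col=1)
  Distance 9: (row=8, col=3), (row=9, col=0), (row=9, col=2), (row=10, col=1)  <- goal reached here
One shortest path (9 moves): (row=2, col=2) -> (row=2, col=1) -> (row=3, col=1) -> (row=4, col=1) -> (row=5, col=1) -> (row=6, col=1) -> (row=7, col=1) -> (row=7, col=2) -> (row=8, col=2) -> (row=9, col=2)

Answer: Shortest path length: 9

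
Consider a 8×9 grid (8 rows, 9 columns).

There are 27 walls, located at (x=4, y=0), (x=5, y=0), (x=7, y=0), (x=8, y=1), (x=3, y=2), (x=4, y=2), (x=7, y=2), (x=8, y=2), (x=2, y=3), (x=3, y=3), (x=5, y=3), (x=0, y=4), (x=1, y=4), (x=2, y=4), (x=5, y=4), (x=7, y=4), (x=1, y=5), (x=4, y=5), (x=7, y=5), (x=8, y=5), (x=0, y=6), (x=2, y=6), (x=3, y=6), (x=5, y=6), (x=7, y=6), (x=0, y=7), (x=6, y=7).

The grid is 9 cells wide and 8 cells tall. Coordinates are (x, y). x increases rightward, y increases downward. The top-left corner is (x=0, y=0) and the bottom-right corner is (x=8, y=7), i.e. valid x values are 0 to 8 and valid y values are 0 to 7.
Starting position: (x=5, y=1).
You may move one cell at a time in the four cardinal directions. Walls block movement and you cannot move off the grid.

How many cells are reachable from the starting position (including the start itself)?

BFS flood-fill from (x=5, y=1):
  Distance 0: (x=5, y=1)
  Distance 1: (x=4, y=1), (x=6, y=1), (x=5, y=2)
  Distance 2: (x=6, y=0), (x=3, y=1), (x=7, y=1), (x=6, y=2)
  Distance 3: (x=3, y=0), (x=2, y=1), (x=6, y=3)
  Distance 4: (x=2, y=0), (x=1, y=1), (x=2, y=2), (x=7, y=3), (x=6, y=4)
  Distance 5: (x=1, y=0), (x=0, y=1), (x=1, y=2), (x=8, y=3), (x=6, y=5)
  Distance 6: (x=0, y=0), (x=0, y=2), (x=1, y=3), (x=8, y=4), (x=5, y=5), (x=6, y=6)
  Distance 7: (x=0, y=3)
Total reachable: 28 (grid has 45 open cells total)

Answer: Reachable cells: 28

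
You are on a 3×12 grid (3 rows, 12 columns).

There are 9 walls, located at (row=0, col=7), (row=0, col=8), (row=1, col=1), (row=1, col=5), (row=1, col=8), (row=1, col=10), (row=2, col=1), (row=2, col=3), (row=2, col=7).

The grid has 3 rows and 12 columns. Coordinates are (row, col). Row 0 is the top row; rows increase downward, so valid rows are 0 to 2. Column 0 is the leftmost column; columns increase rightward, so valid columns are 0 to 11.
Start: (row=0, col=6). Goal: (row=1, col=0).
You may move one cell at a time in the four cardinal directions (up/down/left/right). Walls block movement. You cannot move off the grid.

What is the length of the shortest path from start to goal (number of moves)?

Answer: Shortest path length: 7

Derivation:
BFS from (row=0, col=6) until reaching (row=1, col=0):
  Distance 0: (row=0, col=6)
  Distance 1: (row=0, col=5), (row=1, col=6)
  Distance 2: (row=0, col=4), (row=1, col=7), (row=2, col=6)
  Distance 3: (row=0, col=3), (row=1, col=4), (row=2, col=5)
  Distance 4: (row=0, col=2), (row=1, col=3), (row=2, col=4)
  Distance 5: (row=0, col=1), (row=1, col=2)
  Distance 6: (row=0, col=0), (row=2, col=2)
  Distance 7: (row=1, col=0)  <- goal reached here
One shortest path (7 moves): (row=0, col=6) -> (row=0, col=5) -> (row=0, col=4) -> (row=0, col=3) -> (row=0, col=2) -> (row=0, col=1) -> (row=0, col=0) -> (row=1, col=0)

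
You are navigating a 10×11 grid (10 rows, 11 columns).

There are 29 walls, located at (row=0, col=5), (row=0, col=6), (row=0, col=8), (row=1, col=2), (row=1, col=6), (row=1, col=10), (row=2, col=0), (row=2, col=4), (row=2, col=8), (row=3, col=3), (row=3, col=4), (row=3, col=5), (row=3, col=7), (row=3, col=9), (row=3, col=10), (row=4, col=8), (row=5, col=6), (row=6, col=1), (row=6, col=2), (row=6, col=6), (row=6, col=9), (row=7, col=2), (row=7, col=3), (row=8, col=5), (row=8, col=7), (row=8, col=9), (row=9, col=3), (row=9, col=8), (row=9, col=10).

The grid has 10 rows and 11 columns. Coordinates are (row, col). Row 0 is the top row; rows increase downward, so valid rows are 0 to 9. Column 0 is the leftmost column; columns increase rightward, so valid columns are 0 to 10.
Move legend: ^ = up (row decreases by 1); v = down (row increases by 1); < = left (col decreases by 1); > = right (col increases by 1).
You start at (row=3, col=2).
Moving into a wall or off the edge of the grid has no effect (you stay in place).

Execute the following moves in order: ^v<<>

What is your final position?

Start: (row=3, col=2)
  ^ (up): (row=3, col=2) -> (row=2, col=2)
  v (down): (row=2, col=2) -> (row=3, col=2)
  < (left): (row=3, col=2) -> (row=3, col=1)
  < (left): (row=3, col=1) -> (row=3, col=0)
  > (right): (row=3, col=0) -> (row=3, col=1)
Final: (row=3, col=1)

Answer: Final position: (row=3, col=1)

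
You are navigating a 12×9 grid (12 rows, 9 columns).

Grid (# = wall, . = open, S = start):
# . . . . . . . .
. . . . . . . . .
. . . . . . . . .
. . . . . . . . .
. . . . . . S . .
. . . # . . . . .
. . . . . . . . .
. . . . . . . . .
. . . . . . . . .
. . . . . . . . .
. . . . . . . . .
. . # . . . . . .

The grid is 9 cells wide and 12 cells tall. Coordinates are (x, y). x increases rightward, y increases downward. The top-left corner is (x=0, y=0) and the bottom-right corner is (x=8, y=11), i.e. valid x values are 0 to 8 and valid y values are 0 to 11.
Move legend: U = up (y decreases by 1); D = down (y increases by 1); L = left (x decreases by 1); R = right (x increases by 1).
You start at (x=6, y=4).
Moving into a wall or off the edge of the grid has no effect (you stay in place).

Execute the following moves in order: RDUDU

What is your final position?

Start: (x=6, y=4)
  R (right): (x=6, y=4) -> (x=7, y=4)
  D (down): (x=7, y=4) -> (x=7, y=5)
  U (up): (x=7, y=5) -> (x=7, y=4)
  D (down): (x=7, y=4) -> (x=7, y=5)
  U (up): (x=7, y=5) -> (x=7, y=4)
Final: (x=7, y=4)

Answer: Final position: (x=7, y=4)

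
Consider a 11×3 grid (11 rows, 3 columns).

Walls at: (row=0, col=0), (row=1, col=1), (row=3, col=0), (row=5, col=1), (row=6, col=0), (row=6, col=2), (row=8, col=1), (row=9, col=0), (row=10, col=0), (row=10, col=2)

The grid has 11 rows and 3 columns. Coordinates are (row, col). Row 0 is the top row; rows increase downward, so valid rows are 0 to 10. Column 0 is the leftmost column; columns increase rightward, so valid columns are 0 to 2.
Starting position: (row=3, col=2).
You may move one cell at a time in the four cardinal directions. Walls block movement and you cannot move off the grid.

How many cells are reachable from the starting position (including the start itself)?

BFS flood-fill from (row=3, col=2):
  Distance 0: (row=3, col=2)
  Distance 1: (row=2, col=2), (row=3, col=1), (row=4, col=2)
  Distance 2: (row=1, col=2), (row=2, col=1), (row=4, col=1), (row=5, col=2)
  Distance 3: (row=0, col=2), (row=2, col=0), (row=4, col=0)
  Distance 4: (row=0, col=1), (row=1, col=0), (row=5, col=0)
Total reachable: 14 (grid has 23 open cells total)

Answer: Reachable cells: 14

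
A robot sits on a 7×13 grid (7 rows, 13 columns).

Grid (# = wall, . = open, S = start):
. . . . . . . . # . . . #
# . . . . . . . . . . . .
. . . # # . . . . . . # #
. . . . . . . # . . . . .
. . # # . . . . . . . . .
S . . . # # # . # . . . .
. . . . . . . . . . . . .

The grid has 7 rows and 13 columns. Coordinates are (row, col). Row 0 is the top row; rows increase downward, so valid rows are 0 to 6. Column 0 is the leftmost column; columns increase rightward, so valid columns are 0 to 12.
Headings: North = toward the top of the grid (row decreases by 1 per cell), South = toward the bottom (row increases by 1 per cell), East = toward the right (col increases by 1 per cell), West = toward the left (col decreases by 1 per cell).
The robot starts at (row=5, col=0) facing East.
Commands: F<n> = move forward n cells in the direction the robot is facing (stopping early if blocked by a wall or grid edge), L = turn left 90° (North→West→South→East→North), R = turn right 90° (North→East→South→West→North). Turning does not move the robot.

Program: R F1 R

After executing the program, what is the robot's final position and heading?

Start: (row=5, col=0), facing East
  R: turn right, now facing South
  F1: move forward 1, now at (row=6, col=0)
  R: turn right, now facing West
Final: (row=6, col=0), facing West

Answer: Final position: (row=6, col=0), facing West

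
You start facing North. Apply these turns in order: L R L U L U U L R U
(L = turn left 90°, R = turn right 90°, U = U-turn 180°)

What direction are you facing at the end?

Start: North
  L (left (90° counter-clockwise)) -> West
  R (right (90° clockwise)) -> North
  L (left (90° counter-clockwise)) -> West
  U (U-turn (180°)) -> East
  L (left (90° counter-clockwise)) -> North
  U (U-turn (180°)) -> South
  U (U-turn (180°)) -> North
  L (left (90° counter-clockwise)) -> West
  R (right (90° clockwise)) -> North
  U (U-turn (180°)) -> South
Final: South

Answer: Final heading: South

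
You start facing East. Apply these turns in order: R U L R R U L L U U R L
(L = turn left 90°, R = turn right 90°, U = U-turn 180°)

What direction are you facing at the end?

Start: East
  R (right (90° clockwise)) -> South
  U (U-turn (180°)) -> North
  L (left (90° counter-clockwise)) -> West
  R (right (90° clockwise)) -> North
  R (right (90° clockwise)) -> East
  U (U-turn (180°)) -> West
  L (left (90° counter-clockwise)) -> South
  L (left (90° counter-clockwise)) -> East
  U (U-turn (180°)) -> West
  U (U-turn (180°)) -> East
  R (right (90° clockwise)) -> South
  L (left (90° counter-clockwise)) -> East
Final: East

Answer: Final heading: East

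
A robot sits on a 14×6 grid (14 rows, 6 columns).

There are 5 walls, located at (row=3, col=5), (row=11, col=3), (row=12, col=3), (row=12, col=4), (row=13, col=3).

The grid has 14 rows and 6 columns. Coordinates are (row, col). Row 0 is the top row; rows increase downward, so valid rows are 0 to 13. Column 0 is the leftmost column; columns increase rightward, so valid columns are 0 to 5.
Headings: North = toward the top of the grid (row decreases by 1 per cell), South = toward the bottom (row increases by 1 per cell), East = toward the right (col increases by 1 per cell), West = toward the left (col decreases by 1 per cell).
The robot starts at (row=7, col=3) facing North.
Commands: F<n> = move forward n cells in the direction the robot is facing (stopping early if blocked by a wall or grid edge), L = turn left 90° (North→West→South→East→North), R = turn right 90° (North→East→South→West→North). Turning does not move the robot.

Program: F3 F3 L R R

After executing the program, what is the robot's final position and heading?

Answer: Final position: (row=1, col=3), facing East

Derivation:
Start: (row=7, col=3), facing North
  F3: move forward 3, now at (row=4, col=3)
  F3: move forward 3, now at (row=1, col=3)
  L: turn left, now facing West
  R: turn right, now facing North
  R: turn right, now facing East
Final: (row=1, col=3), facing East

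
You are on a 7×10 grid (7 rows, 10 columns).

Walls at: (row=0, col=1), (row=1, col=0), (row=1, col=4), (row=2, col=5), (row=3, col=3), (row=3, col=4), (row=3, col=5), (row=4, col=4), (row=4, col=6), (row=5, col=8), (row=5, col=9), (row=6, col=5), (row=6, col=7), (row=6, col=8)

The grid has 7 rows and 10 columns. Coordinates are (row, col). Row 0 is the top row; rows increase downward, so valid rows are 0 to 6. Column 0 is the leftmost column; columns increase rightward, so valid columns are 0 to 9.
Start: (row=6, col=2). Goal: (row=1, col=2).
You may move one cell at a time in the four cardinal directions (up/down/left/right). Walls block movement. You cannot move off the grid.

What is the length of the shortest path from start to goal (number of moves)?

Answer: Shortest path length: 5

Derivation:
BFS from (row=6, col=2) until reaching (row=1, col=2):
  Distance 0: (row=6, col=2)
  Distance 1: (row=5, col=2), (row=6, col=1), (row=6, col=3)
  Distance 2: (row=4, col=2), (row=5, col=1), (row=5, col=3), (row=6, col=0), (row=6, col=4)
  Distance 3: (row=3, col=2), (row=4, col=1), (row=4, col=3), (row=5, col=0), (row=5, col=4)
  Distance 4: (row=2, col=2), (row=3, col=1), (row=4, col=0), (row=5, col=5)
  Distance 5: (row=1, col=2), (row=2, col=1), (row=2, col=3), (row=3, col=0), (row=4, col=5), (row=5, col=6)  <- goal reached here
One shortest path (5 moves): (row=6, col=2) -> (row=5, col=2) -> (row=4, col=2) -> (row=3, col=2) -> (row=2, col=2) -> (row=1, col=2)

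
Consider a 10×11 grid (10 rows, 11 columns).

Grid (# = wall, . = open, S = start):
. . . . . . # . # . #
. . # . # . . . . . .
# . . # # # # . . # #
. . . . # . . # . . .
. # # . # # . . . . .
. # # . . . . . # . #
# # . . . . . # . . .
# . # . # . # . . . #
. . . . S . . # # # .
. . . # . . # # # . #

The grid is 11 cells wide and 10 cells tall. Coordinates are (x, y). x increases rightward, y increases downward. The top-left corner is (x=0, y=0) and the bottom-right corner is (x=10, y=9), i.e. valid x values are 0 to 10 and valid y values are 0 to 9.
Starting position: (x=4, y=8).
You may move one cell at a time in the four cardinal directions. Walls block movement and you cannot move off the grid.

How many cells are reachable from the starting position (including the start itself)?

BFS flood-fill from (x=4, y=8):
  Distance 0: (x=4, y=8)
  Distance 1: (x=3, y=8), (x=5, y=8), (x=4, y=9)
  Distance 2: (x=3, y=7), (x=5, y=7), (x=2, y=8), (x=6, y=8), (x=5, y=9)
  Distance 3: (x=3, y=6), (x=5, y=6), (x=1, y=8), (x=2, y=9)
  Distance 4: (x=3, y=5), (x=5, y=5), (x=2, y=6), (x=4, y=6), (x=6, y=6), (x=1, y=7), (x=0, y=8), (x=1, y=9)
  Distance 5: (x=3, y=4), (x=4, y=5), (x=6, y=5), (x=0, y=9)
  Distance 6: (x=3, y=3), (x=6, y=4), (x=7, y=5)
  Distance 7: (x=2, y=3), (x=6, y=3), (x=7, y=4)
  Distance 8: (x=2, y=2), (x=1, y=3), (x=5, y=3), (x=8, y=4)
  Distance 9: (x=1, y=2), (x=0, y=3), (x=8, y=3), (x=9, y=4)
  Distance 10: (x=1, y=1), (x=8, y=2), (x=9, y=3), (x=0, y=4), (x=10, y=4), (x=9, y=5)
  Distance 11: (x=1, y=0), (x=0, y=1), (x=8, y=1), (x=7, y=2), (x=10, y=3), (x=0, y=5), (x=9, y=6)
  Distance 12: (x=0, y=0), (x=2, y=0), (x=7, y=1), (x=9, y=1), (x=8, y=6), (x=10, y=6), (x=9, y=7)
  Distance 13: (x=3, y=0), (x=7, y=0), (x=9, y=0), (x=6, y=1), (x=10, y=1), (x=8, y=7)
  Distance 14: (x=4, y=0), (x=3, y=1), (x=5, y=1), (x=7, y=7)
  Distance 15: (x=5, y=0)
Total reachable: 70 (grid has 72 open cells total)

Answer: Reachable cells: 70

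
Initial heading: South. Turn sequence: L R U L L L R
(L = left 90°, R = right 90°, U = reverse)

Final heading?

Answer: Final heading: South

Derivation:
Start: South
  L (left (90° counter-clockwise)) -> East
  R (right (90° clockwise)) -> South
  U (U-turn (180°)) -> North
  L (left (90° counter-clockwise)) -> West
  L (left (90° counter-clockwise)) -> South
  L (left (90° counter-clockwise)) -> East
  R (right (90° clockwise)) -> South
Final: South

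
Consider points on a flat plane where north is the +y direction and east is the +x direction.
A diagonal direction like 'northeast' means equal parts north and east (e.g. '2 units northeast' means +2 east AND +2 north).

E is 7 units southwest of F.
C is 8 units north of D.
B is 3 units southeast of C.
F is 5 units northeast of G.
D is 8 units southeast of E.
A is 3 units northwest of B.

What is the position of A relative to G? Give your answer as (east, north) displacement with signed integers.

Answer: A is at (east=6, north=-2) relative to G.

Derivation:
Place G at the origin (east=0, north=0).
  F is 5 units northeast of G: delta (east=+5, north=+5); F at (east=5, north=5).
  E is 7 units southwest of F: delta (east=-7, north=-7); E at (east=-2, north=-2).
  D is 8 units southeast of E: delta (east=+8, north=-8); D at (east=6, north=-10).
  C is 8 units north of D: delta (east=+0, north=+8); C at (east=6, north=-2).
  B is 3 units southeast of C: delta (east=+3, north=-3); B at (east=9, north=-5).
  A is 3 units northwest of B: delta (east=-3, north=+3); A at (east=6, north=-2).
Therefore A relative to G: (east=6, north=-2).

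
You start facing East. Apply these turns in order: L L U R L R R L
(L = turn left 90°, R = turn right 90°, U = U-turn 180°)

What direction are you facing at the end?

Answer: Final heading: South

Derivation:
Start: East
  L (left (90° counter-clockwise)) -> North
  L (left (90° counter-clockwise)) -> West
  U (U-turn (180°)) -> East
  R (right (90° clockwise)) -> South
  L (left (90° counter-clockwise)) -> East
  R (right (90° clockwise)) -> South
  R (right (90° clockwise)) -> West
  L (left (90° counter-clockwise)) -> South
Final: South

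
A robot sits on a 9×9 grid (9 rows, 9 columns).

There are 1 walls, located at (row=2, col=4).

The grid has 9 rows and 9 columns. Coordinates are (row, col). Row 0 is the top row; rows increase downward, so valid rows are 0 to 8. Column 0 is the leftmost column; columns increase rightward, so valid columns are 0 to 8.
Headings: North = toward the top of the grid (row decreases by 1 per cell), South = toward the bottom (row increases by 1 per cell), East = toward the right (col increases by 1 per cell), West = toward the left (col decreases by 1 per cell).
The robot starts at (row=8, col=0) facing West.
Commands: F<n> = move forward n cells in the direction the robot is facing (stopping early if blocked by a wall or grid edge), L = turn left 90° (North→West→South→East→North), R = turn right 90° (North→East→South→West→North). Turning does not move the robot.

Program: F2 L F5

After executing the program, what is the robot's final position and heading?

Answer: Final position: (row=8, col=0), facing South

Derivation:
Start: (row=8, col=0), facing West
  F2: move forward 0/2 (blocked), now at (row=8, col=0)
  L: turn left, now facing South
  F5: move forward 0/5 (blocked), now at (row=8, col=0)
Final: (row=8, col=0), facing South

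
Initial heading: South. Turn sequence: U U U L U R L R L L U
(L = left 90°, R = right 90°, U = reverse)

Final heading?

Start: South
  U (U-turn (180°)) -> North
  U (U-turn (180°)) -> South
  U (U-turn (180°)) -> North
  L (left (90° counter-clockwise)) -> West
  U (U-turn (180°)) -> East
  R (right (90° clockwise)) -> South
  L (left (90° counter-clockwise)) -> East
  R (right (90° clockwise)) -> South
  L (left (90° counter-clockwise)) -> East
  L (left (90° counter-clockwise)) -> North
  U (U-turn (180°)) -> South
Final: South

Answer: Final heading: South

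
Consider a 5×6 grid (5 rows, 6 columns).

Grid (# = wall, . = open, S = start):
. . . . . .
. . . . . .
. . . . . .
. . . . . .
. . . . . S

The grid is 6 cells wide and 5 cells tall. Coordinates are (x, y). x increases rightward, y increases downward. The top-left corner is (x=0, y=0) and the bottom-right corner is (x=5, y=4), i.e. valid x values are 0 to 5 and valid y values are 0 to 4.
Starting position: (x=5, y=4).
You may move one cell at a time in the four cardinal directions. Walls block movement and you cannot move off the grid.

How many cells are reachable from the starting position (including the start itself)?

Answer: Reachable cells: 30

Derivation:
BFS flood-fill from (x=5, y=4):
  Distance 0: (x=5, y=4)
  Distance 1: (x=5, y=3), (x=4, y=4)
  Distance 2: (x=5, y=2), (x=4, y=3), (x=3, y=4)
  Distance 3: (x=5, y=1), (x=4, y=2), (x=3, y=3), (x=2, y=4)
  Distance 4: (x=5, y=0), (x=4, y=1), (x=3, y=2), (x=2, y=3), (x=1, y=4)
  Distance 5: (x=4, y=0), (x=3, y=1), (x=2, y=2), (x=1, y=3), (x=0, y=4)
  Distance 6: (x=3, y=0), (x=2, y=1), (x=1, y=2), (x=0, y=3)
  Distance 7: (x=2, y=0), (x=1, y=1), (x=0, y=2)
  Distance 8: (x=1, y=0), (x=0, y=1)
  Distance 9: (x=0, y=0)
Total reachable: 30 (grid has 30 open cells total)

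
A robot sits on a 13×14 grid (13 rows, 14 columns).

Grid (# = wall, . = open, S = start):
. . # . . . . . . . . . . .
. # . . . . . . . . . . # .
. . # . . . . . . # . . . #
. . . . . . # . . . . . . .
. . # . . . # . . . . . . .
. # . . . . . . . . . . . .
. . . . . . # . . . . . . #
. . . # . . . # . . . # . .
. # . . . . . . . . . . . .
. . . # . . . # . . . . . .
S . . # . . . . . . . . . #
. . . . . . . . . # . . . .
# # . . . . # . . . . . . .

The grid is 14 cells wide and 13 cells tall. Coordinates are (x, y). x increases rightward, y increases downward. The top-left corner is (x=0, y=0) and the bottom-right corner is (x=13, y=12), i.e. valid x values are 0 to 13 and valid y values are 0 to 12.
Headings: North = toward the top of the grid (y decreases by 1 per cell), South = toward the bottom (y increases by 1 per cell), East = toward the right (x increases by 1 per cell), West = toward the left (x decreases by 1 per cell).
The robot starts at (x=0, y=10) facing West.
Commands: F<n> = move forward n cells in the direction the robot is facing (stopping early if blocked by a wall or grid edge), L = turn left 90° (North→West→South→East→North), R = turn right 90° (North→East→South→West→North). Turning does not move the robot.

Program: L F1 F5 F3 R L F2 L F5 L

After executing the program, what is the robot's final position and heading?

Start: (x=0, y=10), facing West
  L: turn left, now facing South
  F1: move forward 1, now at (x=0, y=11)
  F5: move forward 0/5 (blocked), now at (x=0, y=11)
  F3: move forward 0/3 (blocked), now at (x=0, y=11)
  R: turn right, now facing West
  L: turn left, now facing South
  F2: move forward 0/2 (blocked), now at (x=0, y=11)
  L: turn left, now facing East
  F5: move forward 5, now at (x=5, y=11)
  L: turn left, now facing North
Final: (x=5, y=11), facing North

Answer: Final position: (x=5, y=11), facing North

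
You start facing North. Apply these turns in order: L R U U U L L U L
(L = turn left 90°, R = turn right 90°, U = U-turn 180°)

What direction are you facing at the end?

Start: North
  L (left (90° counter-clockwise)) -> West
  R (right (90° clockwise)) -> North
  U (U-turn (180°)) -> South
  U (U-turn (180°)) -> North
  U (U-turn (180°)) -> South
  L (left (90° counter-clockwise)) -> East
  L (left (90° counter-clockwise)) -> North
  U (U-turn (180°)) -> South
  L (left (90° counter-clockwise)) -> East
Final: East

Answer: Final heading: East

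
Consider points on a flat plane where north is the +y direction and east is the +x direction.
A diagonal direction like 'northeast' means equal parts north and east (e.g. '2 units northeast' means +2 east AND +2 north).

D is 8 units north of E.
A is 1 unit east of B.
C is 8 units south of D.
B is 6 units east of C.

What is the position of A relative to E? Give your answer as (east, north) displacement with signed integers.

Answer: A is at (east=7, north=0) relative to E.

Derivation:
Place E at the origin (east=0, north=0).
  D is 8 units north of E: delta (east=+0, north=+8); D at (east=0, north=8).
  C is 8 units south of D: delta (east=+0, north=-8); C at (east=0, north=0).
  B is 6 units east of C: delta (east=+6, north=+0); B at (east=6, north=0).
  A is 1 unit east of B: delta (east=+1, north=+0); A at (east=7, north=0).
Therefore A relative to E: (east=7, north=0).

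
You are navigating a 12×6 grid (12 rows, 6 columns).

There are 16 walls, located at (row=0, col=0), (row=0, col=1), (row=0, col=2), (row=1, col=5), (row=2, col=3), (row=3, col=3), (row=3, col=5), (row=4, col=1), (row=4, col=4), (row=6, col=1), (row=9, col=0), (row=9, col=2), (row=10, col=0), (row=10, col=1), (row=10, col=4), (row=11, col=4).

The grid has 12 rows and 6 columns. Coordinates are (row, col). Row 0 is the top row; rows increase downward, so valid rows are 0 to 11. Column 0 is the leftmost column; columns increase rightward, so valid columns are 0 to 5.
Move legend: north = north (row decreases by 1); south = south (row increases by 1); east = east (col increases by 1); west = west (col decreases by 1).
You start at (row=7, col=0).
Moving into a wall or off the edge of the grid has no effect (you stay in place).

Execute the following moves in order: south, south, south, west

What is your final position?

Answer: Final position: (row=8, col=0)

Derivation:
Start: (row=7, col=0)
  south (south): (row=7, col=0) -> (row=8, col=0)
  south (south): blocked, stay at (row=8, col=0)
  south (south): blocked, stay at (row=8, col=0)
  west (west): blocked, stay at (row=8, col=0)
Final: (row=8, col=0)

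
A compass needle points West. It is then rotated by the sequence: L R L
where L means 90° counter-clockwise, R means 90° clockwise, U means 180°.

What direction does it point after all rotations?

Answer: Final heading: South

Derivation:
Start: West
  L (left (90° counter-clockwise)) -> South
  R (right (90° clockwise)) -> West
  L (left (90° counter-clockwise)) -> South
Final: South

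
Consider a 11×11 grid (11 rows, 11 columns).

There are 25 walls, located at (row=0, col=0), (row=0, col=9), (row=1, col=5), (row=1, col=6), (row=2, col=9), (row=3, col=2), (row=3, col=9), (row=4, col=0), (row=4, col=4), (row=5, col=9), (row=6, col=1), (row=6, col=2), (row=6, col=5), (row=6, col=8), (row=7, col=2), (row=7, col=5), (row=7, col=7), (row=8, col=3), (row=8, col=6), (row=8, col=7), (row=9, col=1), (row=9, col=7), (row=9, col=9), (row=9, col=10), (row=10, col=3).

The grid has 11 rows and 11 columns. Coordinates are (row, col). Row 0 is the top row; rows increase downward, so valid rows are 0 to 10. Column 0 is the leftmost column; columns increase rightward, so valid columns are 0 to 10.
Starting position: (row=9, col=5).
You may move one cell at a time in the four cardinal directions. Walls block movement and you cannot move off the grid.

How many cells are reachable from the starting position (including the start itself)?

BFS flood-fill from (row=9, col=5):
  Distance 0: (row=9, col=5)
  Distance 1: (row=8, col=5), (row=9, col=4), (row=9, col=6), (row=10, col=5)
  Distance 2: (row=8, col=4), (row=9, col=3), (row=10, col=4), (row=10, col=6)
  Distance 3: (row=7, col=4), (row=9, col=2), (row=10, col=7)
  Distance 4: (row=6, col=4), (row=7, col=3), (row=8, col=2), (row=10, col=2), (row=10, col=8)
  Distance 5: (row=5, col=4), (row=6, col=3), (row=8, col=1), (row=9, col=8), (row=10, col=1), (row=10, col=9)
  Distance 6: (row=5, col=3), (row=5, col=5), (row=7, col=1), (row=8, col=0), (row=8, col=8), (row=10, col=0), (row=10, col=10)
  Distance 7: (row=4, col=3), (row=4, col=5), (row=5, col=2), (row=5, col=6), (row=7, col=0), (row=7, col=8), (row=8, col=9), (row=9, col=0)
  Distance 8: (row=3, col=3), (row=3, col=5), (row=4, col=2), (row=4, col=6), (row=5, col=1), (row=5, col=7), (row=6, col=0), (row=6, col=6), (row=7, col=9), (row=8, col=10)
  Distance 9: (row=2, col=3), (row=2, col=5), (row=3, col=4), (row=3, col=6), (row=4, col=1), (row=4, col=7), (row=5, col=0), (row=5, col=8), (row=6, col=7), (row=6, col=9), (row=7, col=6), (row=7, col=10)
  Distance 10: (row=1, col=3), (row=2, col=2), (row=2, col=4), (row=2, col=6), (row=3, col=1), (row=3, col=7), (row=4, col=8), (row=6, col=10)
  Distance 11: (row=0, col=3), (row=1, col=2), (row=1, col=4), (row=2, col=1), (row=2, col=7), (row=3, col=0), (row=3, col=8), (row=4, col=9), (row=5, col=10)
  Distance 12: (row=0, col=2), (row=0, col=4), (row=1, col=1), (row=1, col=7), (row=2, col=0), (row=2, col=8), (row=4, col=10)
  Distance 13: (row=0, col=1), (row=0, col=5), (row=0, col=7), (row=1, col=0), (row=1, col=8), (row=3, col=10)
  Distance 14: (row=0, col=6), (row=0, col=8), (row=1, col=9), (row=2, col=10)
  Distance 15: (row=1, col=10)
  Distance 16: (row=0, col=10)
Total reachable: 96 (grid has 96 open cells total)

Answer: Reachable cells: 96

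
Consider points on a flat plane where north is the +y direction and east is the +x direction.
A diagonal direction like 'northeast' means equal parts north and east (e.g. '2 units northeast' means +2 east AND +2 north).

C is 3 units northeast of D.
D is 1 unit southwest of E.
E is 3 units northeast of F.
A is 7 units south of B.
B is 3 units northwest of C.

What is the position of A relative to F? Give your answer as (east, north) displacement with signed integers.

Place F at the origin (east=0, north=0).
  E is 3 units northeast of F: delta (east=+3, north=+3); E at (east=3, north=3).
  D is 1 unit southwest of E: delta (east=-1, north=-1); D at (east=2, north=2).
  C is 3 units northeast of D: delta (east=+3, north=+3); C at (east=5, north=5).
  B is 3 units northwest of C: delta (east=-3, north=+3); B at (east=2, north=8).
  A is 7 units south of B: delta (east=+0, north=-7); A at (east=2, north=1).
Therefore A relative to F: (east=2, north=1).

Answer: A is at (east=2, north=1) relative to F.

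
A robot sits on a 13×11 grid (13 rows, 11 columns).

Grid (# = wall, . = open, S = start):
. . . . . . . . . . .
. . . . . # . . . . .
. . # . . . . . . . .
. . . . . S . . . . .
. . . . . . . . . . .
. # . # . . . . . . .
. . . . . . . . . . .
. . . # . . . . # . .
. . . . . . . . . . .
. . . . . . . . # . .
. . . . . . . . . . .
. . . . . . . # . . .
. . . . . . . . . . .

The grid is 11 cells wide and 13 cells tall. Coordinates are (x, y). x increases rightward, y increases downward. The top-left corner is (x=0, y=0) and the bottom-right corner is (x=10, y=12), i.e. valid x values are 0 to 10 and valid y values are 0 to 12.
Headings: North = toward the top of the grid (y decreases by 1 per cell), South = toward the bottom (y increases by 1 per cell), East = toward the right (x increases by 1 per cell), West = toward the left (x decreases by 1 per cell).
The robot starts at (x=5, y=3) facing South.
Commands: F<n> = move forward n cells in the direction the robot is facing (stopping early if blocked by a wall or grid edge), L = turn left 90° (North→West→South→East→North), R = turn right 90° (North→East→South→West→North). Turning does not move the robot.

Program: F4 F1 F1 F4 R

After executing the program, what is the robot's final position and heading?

Answer: Final position: (x=5, y=12), facing West

Derivation:
Start: (x=5, y=3), facing South
  F4: move forward 4, now at (x=5, y=7)
  F1: move forward 1, now at (x=5, y=8)
  F1: move forward 1, now at (x=5, y=9)
  F4: move forward 3/4 (blocked), now at (x=5, y=12)
  R: turn right, now facing West
Final: (x=5, y=12), facing West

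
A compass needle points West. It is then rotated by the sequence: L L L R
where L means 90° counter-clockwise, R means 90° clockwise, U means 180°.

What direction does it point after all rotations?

Start: West
  L (left (90° counter-clockwise)) -> South
  L (left (90° counter-clockwise)) -> East
  L (left (90° counter-clockwise)) -> North
  R (right (90° clockwise)) -> East
Final: East

Answer: Final heading: East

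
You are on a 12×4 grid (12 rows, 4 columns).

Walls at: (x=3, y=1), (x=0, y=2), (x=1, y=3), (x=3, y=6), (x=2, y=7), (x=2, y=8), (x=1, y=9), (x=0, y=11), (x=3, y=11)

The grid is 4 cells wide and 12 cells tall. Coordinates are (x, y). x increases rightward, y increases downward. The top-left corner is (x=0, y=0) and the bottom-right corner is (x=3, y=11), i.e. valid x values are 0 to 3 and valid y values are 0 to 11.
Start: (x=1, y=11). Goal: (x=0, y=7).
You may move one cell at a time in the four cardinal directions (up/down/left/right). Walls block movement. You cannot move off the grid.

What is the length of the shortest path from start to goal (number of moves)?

Answer: Shortest path length: 5

Derivation:
BFS from (x=1, y=11) until reaching (x=0, y=7):
  Distance 0: (x=1, y=11)
  Distance 1: (x=1, y=10), (x=2, y=11)
  Distance 2: (x=0, y=10), (x=2, y=10)
  Distance 3: (x=0, y=9), (x=2, y=9), (x=3, y=10)
  Distance 4: (x=0, y=8), (x=3, y=9)
  Distance 5: (x=0, y=7), (x=1, y=8), (x=3, y=8)  <- goal reached here
One shortest path (5 moves): (x=1, y=11) -> (x=1, y=10) -> (x=0, y=10) -> (x=0, y=9) -> (x=0, y=8) -> (x=0, y=7)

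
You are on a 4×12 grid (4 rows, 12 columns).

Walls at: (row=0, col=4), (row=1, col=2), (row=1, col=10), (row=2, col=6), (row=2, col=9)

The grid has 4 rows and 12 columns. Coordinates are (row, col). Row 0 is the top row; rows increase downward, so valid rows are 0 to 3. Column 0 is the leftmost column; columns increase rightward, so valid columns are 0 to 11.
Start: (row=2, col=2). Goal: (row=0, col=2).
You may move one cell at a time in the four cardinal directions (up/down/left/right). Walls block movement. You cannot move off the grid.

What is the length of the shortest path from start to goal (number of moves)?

Answer: Shortest path length: 4

Derivation:
BFS from (row=2, col=2) until reaching (row=0, col=2):
  Distance 0: (row=2, col=2)
  Distance 1: (row=2, col=1), (row=2, col=3), (row=3, col=2)
  Distance 2: (row=1, col=1), (row=1, col=3), (row=2, col=0), (row=2, col=4), (row=3, col=1), (row=3, col=3)
  Distance 3: (row=0, col=1), (row=0, col=3), (row=1, col=0), (row=1, col=4), (row=2, col=5), (row=3, col=0), (row=3, col=4)
  Distance 4: (row=0, col=0), (row=0, col=2), (row=1, col=5), (row=3, col=5)  <- goal reached here
One shortest path (4 moves): (row=2, col=2) -> (row=2, col=3) -> (row=1, col=3) -> (row=0, col=3) -> (row=0, col=2)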